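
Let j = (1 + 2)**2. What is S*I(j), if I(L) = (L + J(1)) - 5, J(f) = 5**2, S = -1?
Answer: -29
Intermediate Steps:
J(f) = 25
j = 9 (j = 3**2 = 9)
I(L) = 20 + L (I(L) = (L + 25) - 5 = (25 + L) - 5 = 20 + L)
S*I(j) = -(20 + 9) = -1*29 = -29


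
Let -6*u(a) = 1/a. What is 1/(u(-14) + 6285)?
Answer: 84/527941 ≈ 0.00015911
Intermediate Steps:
u(a) = -1/(6*a)
1/(u(-14) + 6285) = 1/(-⅙/(-14) + 6285) = 1/(-⅙*(-1/14) + 6285) = 1/(1/84 + 6285) = 1/(527941/84) = 84/527941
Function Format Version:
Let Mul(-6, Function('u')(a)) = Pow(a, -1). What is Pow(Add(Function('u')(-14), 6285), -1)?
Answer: Rational(84, 527941) ≈ 0.00015911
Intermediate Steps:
Function('u')(a) = Mul(Rational(-1, 6), Pow(a, -1))
Pow(Add(Function('u')(-14), 6285), -1) = Pow(Add(Mul(Rational(-1, 6), Pow(-14, -1)), 6285), -1) = Pow(Add(Mul(Rational(-1, 6), Rational(-1, 14)), 6285), -1) = Pow(Add(Rational(1, 84), 6285), -1) = Pow(Rational(527941, 84), -1) = Rational(84, 527941)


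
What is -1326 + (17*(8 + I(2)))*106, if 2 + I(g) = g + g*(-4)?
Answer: -1326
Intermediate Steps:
I(g) = -2 - 3*g (I(g) = -2 + (g + g*(-4)) = -2 + (g - 4*g) = -2 - 3*g)
-1326 + (17*(8 + I(2)))*106 = -1326 + (17*(8 + (-2 - 3*2)))*106 = -1326 + (17*(8 + (-2 - 6)))*106 = -1326 + (17*(8 - 8))*106 = -1326 + (17*0)*106 = -1326 + 0*106 = -1326 + 0 = -1326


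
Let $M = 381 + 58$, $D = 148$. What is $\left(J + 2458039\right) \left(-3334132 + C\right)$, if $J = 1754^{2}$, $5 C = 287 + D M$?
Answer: $-18380701026311$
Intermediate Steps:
$M = 439$
$C = \frac{65259}{5}$ ($C = \frac{287 + 148 \cdot 439}{5} = \frac{287 + 64972}{5} = \frac{1}{5} \cdot 65259 = \frac{65259}{5} \approx 13052.0$)
$J = 3076516$
$\left(J + 2458039\right) \left(-3334132 + C\right) = \left(3076516 + 2458039\right) \left(-3334132 + \frac{65259}{5}\right) = 5534555 \left(- \frac{16605401}{5}\right) = -18380701026311$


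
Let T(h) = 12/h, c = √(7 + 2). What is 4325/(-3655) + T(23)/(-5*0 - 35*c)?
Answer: -699249/588455 ≈ -1.1883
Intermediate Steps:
c = 3 (c = √9 = 3)
4325/(-3655) + T(23)/(-5*0 - 35*c) = 4325/(-3655) + (12/23)/(-5*0 - 35*3) = 4325*(-1/3655) + (12*(1/23))/(0 - 105) = -865/731 + (12/23)/(-105) = -865/731 + (12/23)*(-1/105) = -865/731 - 4/805 = -699249/588455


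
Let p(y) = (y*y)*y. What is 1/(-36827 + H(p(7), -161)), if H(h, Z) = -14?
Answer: -1/36841 ≈ -2.7144e-5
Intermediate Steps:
p(y) = y³ (p(y) = y²*y = y³)
1/(-36827 + H(p(7), -161)) = 1/(-36827 - 14) = 1/(-36841) = -1/36841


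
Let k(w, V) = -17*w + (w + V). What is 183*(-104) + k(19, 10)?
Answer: -19326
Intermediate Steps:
k(w, V) = V - 16*w (k(w, V) = -17*w + (V + w) = V - 16*w)
183*(-104) + k(19, 10) = 183*(-104) + (10 - 16*19) = -19032 + (10 - 304) = -19032 - 294 = -19326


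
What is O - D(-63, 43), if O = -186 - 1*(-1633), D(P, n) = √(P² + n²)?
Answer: 1447 - √5818 ≈ 1370.7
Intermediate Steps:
O = 1447 (O = -186 + 1633 = 1447)
O - D(-63, 43) = 1447 - √((-63)² + 43²) = 1447 - √(3969 + 1849) = 1447 - √5818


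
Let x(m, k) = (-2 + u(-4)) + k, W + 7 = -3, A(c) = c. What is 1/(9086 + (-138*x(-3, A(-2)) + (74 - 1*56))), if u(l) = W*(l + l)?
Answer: -1/1384 ≈ -0.00072254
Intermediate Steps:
W = -10 (W = -7 - 3 = -10)
u(l) = -20*l (u(l) = -10*(l + l) = -20*l)
x(m, k) = 78 + k (x(m, k) = (-2 - 20*(-4)) + k = (-2 + 80) + k = 78 + k)
1/(9086 + (-138*x(-3, A(-2)) + (74 - 1*56))) = 1/(9086 + (-138*(78 - 2) + (74 - 1*56))) = 1/(9086 + (-138*76 + (74 - 56))) = 1/(9086 + (-10488 + 18)) = 1/(9086 - 10470) = 1/(-1384) = -1/1384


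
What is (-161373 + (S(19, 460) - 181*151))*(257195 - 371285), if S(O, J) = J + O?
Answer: 21474590250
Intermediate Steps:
(-161373 + (S(19, 460) - 181*151))*(257195 - 371285) = (-161373 + ((460 + 19) - 181*151))*(257195 - 371285) = (-161373 + (479 - 1*27331))*(-114090) = (-161373 + (479 - 27331))*(-114090) = (-161373 - 26852)*(-114090) = -188225*(-114090) = 21474590250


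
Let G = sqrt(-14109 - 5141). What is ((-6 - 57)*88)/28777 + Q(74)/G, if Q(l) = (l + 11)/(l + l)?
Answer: -792/4111 - 17*I*sqrt(770)/113960 ≈ -0.19265 - 0.0041394*I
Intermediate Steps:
Q(l) = (11 + l)/(2*l) (Q(l) = (11 + l)/((2*l)) = (11 + l)*(1/(2*l)) = (11 + l)/(2*l))
G = 5*I*sqrt(770) (G = sqrt(-19250) = 5*I*sqrt(770) ≈ 138.74*I)
((-6 - 57)*88)/28777 + Q(74)/G = ((-6 - 57)*88)/28777 + ((1/2)*(11 + 74)/74)/((5*I*sqrt(770))) = -63*88*(1/28777) + ((1/2)*(1/74)*85)*(-I*sqrt(770)/3850) = -5544*1/28777 + 85*(-I*sqrt(770)/3850)/148 = -792/4111 - 17*I*sqrt(770)/113960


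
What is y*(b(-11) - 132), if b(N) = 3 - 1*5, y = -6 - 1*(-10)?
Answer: -536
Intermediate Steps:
y = 4 (y = -6 + 10 = 4)
b(N) = -2 (b(N) = 3 - 5 = -2)
y*(b(-11) - 132) = 4*(-2 - 132) = 4*(-134) = -536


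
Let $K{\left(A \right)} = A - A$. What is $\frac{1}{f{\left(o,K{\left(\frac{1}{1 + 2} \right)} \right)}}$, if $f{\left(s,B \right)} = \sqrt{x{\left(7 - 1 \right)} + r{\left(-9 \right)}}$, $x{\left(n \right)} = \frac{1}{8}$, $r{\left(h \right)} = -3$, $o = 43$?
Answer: $- \frac{2 i \sqrt{46}}{23} \approx - 0.58977 i$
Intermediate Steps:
$K{\left(A \right)} = 0$
$x{\left(n \right)} = \frac{1}{8}$
$f{\left(s,B \right)} = \frac{i \sqrt{46}}{4}$ ($f{\left(s,B \right)} = \sqrt{\frac{1}{8} - 3} = \sqrt{- \frac{23}{8}} = \frac{i \sqrt{46}}{4}$)
$\frac{1}{f{\left(o,K{\left(\frac{1}{1 + 2} \right)} \right)}} = \frac{1}{\frac{1}{4} i \sqrt{46}} = - \frac{2 i \sqrt{46}}{23}$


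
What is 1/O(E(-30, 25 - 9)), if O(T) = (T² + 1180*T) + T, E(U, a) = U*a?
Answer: -1/336480 ≈ -2.9719e-6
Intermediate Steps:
O(T) = T² + 1181*T
1/O(E(-30, 25 - 9)) = 1/((-30*(25 - 9))*(1181 - 30*(25 - 9))) = 1/((-30*16)*(1181 - 30*16)) = 1/(-480*(1181 - 480)) = 1/(-480*701) = 1/(-336480) = -1/336480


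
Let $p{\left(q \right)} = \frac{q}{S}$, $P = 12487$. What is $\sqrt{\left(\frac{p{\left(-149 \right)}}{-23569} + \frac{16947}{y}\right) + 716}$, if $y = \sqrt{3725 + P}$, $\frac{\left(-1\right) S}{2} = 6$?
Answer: $\frac{\sqrt{10884689740192593 + 31782611671902 \sqrt{4053}}}{3898986} \approx 29.139$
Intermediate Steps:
$S = -12$ ($S = \left(-2\right) 6 = -12$)
$y = 2 \sqrt{4053}$ ($y = \sqrt{3725 + 12487} = \sqrt{16212} = 2 \sqrt{4053} \approx 127.33$)
$p{\left(q \right)} = - \frac{q}{12}$ ($p{\left(q \right)} = \frac{q}{-12} = q \left(- \frac{1}{12}\right) = - \frac{q}{12}$)
$\sqrt{\left(\frac{p{\left(-149 \right)}}{-23569} + \frac{16947}{y}\right) + 716} = \sqrt{\left(\frac{\left(- \frac{1}{12}\right) \left(-149\right)}{-23569} + \frac{16947}{2 \sqrt{4053}}\right) + 716} = \sqrt{\left(\frac{149}{12} \left(- \frac{1}{23569}\right) + 16947 \frac{\sqrt{4053}}{8106}\right) + 716} = \sqrt{\left(- \frac{149}{282828} + \frac{807 \sqrt{4053}}{386}\right) + 716} = \sqrt{\frac{202504699}{282828} + \frac{807 \sqrt{4053}}{386}}$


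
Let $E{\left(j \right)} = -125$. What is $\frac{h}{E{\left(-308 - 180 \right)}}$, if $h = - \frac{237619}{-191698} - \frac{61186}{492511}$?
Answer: $- \frac{105300737481}{11801671709750} \approx -0.0089225$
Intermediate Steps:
$h = \frac{105300737481}{94413373678}$ ($h = \left(-237619\right) \left(- \frac{1}{191698}\right) - \frac{61186}{492511} = \frac{237619}{191698} - \frac{61186}{492511} = \frac{105300737481}{94413373678} \approx 1.1153$)
$\frac{h}{E{\left(-308 - 180 \right)}} = \frac{105300737481}{94413373678 \left(-125\right)} = \frac{105300737481}{94413373678} \left(- \frac{1}{125}\right) = - \frac{105300737481}{11801671709750}$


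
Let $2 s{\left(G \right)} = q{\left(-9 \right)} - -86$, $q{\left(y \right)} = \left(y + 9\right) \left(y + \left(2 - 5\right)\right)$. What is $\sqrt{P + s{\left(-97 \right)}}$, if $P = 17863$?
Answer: $\sqrt{17906} \approx 133.81$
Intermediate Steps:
$q{\left(y \right)} = \left(-3 + y\right) \left(9 + y\right)$ ($q{\left(y \right)} = \left(9 + y\right) \left(y - 3\right) = \left(9 + y\right) \left(-3 + y\right) = \left(-3 + y\right) \left(9 + y\right)$)
$s{\left(G \right)} = 43$ ($s{\left(G \right)} = \frac{\left(-27 + \left(-9\right)^{2} + 6 \left(-9\right)\right) - -86}{2} = \frac{\left(-27 + 81 - 54\right) + 86}{2} = \frac{0 + 86}{2} = \frac{1}{2} \cdot 86 = 43$)
$\sqrt{P + s{\left(-97 \right)}} = \sqrt{17863 + 43} = \sqrt{17906}$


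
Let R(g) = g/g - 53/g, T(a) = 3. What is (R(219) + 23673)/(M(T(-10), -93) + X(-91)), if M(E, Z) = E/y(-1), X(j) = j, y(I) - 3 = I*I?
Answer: -20738212/79059 ≈ -262.31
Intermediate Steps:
y(I) = 3 + I² (y(I) = 3 + I*I = 3 + I²)
R(g) = 1 - 53/g
M(E, Z) = E/4 (M(E, Z) = E/(3 + (-1)²) = E/(3 + 1) = E/4)
(R(219) + 23673)/(M(T(-10), -93) + X(-91)) = ((-53 + 219)/219 + 23673)/((¼)*3 - 91) = ((1/219)*166 + 23673)/(¾ - 91) = (166/219 + 23673)/(-361/4) = (5184553/219)*(-4/361) = -20738212/79059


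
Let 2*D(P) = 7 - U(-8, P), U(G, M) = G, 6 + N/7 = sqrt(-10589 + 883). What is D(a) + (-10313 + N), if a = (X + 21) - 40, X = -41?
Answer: -20695/2 + 7*I*sqrt(9706) ≈ -10348.0 + 689.63*I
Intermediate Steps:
N = -42 + 7*I*sqrt(9706) (N = -42 + 7*sqrt(-10589 + 883) = -42 + 7*sqrt(-9706) = -42 + 7*(I*sqrt(9706)) = -42 + 7*I*sqrt(9706) ≈ -42.0 + 689.63*I)
a = -60 (a = (-41 + 21) - 40 = -20 - 40 = -60)
D(P) = 15/2 (D(P) = (7 - 1*(-8))/2 = (7 + 8)/2 = (1/2)*15 = 15/2)
D(a) + (-10313 + N) = 15/2 + (-10313 + (-42 + 7*I*sqrt(9706))) = 15/2 + (-10355 + 7*I*sqrt(9706)) = -20695/2 + 7*I*sqrt(9706)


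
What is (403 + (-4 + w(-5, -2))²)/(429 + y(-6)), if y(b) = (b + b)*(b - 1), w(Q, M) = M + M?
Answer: 467/513 ≈ 0.91033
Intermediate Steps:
w(Q, M) = 2*M
y(b) = 2*b*(-1 + b) (y(b) = (2*b)*(-1 + b) = 2*b*(-1 + b))
(403 + (-4 + w(-5, -2))²)/(429 + y(-6)) = (403 + (-4 + 2*(-2))²)/(429 + 2*(-6)*(-1 - 6)) = (403 + (-4 - 4)²)/(429 + 2*(-6)*(-7)) = (403 + (-8)²)/(429 + 84) = (403 + 64)/513 = 467*(1/513) = 467/513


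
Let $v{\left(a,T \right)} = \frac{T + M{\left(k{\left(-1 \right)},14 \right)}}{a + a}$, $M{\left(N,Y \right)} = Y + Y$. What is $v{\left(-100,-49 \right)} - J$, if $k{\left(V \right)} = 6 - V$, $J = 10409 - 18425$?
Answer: $\frac{1603221}{200} \approx 8016.1$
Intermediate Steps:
$J = -8016$ ($J = 10409 - 18425 = -8016$)
$M{\left(N,Y \right)} = 2 Y$
$v{\left(a,T \right)} = \frac{28 + T}{2 a}$ ($v{\left(a,T \right)} = \frac{T + 2 \cdot 14}{a + a} = \frac{T + 28}{2 a} = \left(28 + T\right) \frac{1}{2 a} = \frac{28 + T}{2 a}$)
$v{\left(-100,-49 \right)} - J = \frac{28 - 49}{2 \left(-100\right)} - -8016 = \frac{1}{2} \left(- \frac{1}{100}\right) \left(-21\right) + 8016 = \frac{21}{200} + 8016 = \frac{1603221}{200}$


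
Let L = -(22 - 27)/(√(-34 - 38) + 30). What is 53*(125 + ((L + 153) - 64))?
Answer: 1838729/162 - 265*I*√2/162 ≈ 11350.0 - 2.3134*I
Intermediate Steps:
L = 5/(30 + 6*I*√2) (L = -(-5)/(√(-72) + 30) = -(-5)/(6*I*√2 + 30) = -(-5)/(30 + 6*I*√2) = 5/(30 + 6*I*√2) ≈ 0.15432 - 0.043649*I)
53*(125 + ((L + 153) - 64)) = 53*(125 + (((25/162 - 5*I*√2/162) + 153) - 64)) = 53*(125 + ((24811/162 - 5*I*√2/162) - 64)) = 53*(125 + (14443/162 - 5*I*√2/162)) = 53*(34693/162 - 5*I*√2/162) = 1838729/162 - 265*I*√2/162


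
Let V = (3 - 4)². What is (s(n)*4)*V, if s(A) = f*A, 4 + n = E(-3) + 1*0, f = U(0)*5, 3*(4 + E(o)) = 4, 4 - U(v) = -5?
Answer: -1200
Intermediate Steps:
U(v) = 9 (U(v) = 4 - 1*(-5) = 4 + 5 = 9)
E(o) = -8/3 (E(o) = -4 + (⅓)*4 = -4 + 4/3 = -8/3)
f = 45 (f = 9*5 = 45)
n = -20/3 (n = -4 + (-8/3 + 1*0) = -4 + (-8/3 + 0) = -4 - 8/3 = -20/3 ≈ -6.6667)
V = 1 (V = (-1)² = 1)
s(A) = 45*A
(s(n)*4)*V = ((45*(-20/3))*4)*1 = -300*4*1 = -1200*1 = -1200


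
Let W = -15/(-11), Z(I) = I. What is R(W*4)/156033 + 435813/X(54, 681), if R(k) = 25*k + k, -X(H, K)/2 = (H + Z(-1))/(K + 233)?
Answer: -113947360575901/30322413 ≈ -3.7579e+6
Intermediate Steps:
W = 15/11 (W = -15*(-1/11) = 15/11 ≈ 1.3636)
X(H, K) = -2*(-1 + H)/(233 + K) (X(H, K) = -2*(H - 1)/(K + 233) = -2*(-1 + H)/(233 + K))
R(k) = 26*k
R(W*4)/156033 + 435813/X(54, 681) = (26*((15/11)*4))/156033 + 435813/((2*(1 - 1*54)/(233 + 681))) = (26*(60/11))*(1/156033) + 435813/((2*(1 - 54)/914)) = (1560/11)*(1/156033) + 435813/((2*(1/914)*(-53))) = 520/572121 + 435813/(-53/457) = 520/572121 + 435813*(-457/53) = 520/572121 - 199166541/53 = -113947360575901/30322413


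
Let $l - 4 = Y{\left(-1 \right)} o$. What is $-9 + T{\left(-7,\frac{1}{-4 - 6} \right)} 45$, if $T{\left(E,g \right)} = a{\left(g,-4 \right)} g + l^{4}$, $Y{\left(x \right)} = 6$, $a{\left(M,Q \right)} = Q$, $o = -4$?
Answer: $7200009$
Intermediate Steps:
$l = -20$ ($l = 4 + 6 \left(-4\right) = 4 - 24 = -20$)
$T{\left(E,g \right)} = 160000 - 4 g$ ($T{\left(E,g \right)} = - 4 g + \left(-20\right)^{4} = - 4 g + 160000 = 160000 - 4 g$)
$-9 + T{\left(-7,\frac{1}{-4 - 6} \right)} 45 = -9 + \left(160000 - \frac{4}{-4 - 6}\right) 45 = -9 + \left(160000 - \frac{4}{-10}\right) 45 = -9 + \left(160000 - - \frac{2}{5}\right) 45 = -9 + \left(160000 + \frac{2}{5}\right) 45 = -9 + \frac{800002}{5} \cdot 45 = -9 + 7200018 = 7200009$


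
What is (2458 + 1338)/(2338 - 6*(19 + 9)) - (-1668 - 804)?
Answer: 2684018/1085 ≈ 2473.8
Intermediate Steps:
(2458 + 1338)/(2338 - 6*(19 + 9)) - (-1668 - 804) = 3796/(2338 - 6*28) - 1*(-2472) = 3796/(2338 - 168) + 2472 = 3796/2170 + 2472 = 3796*(1/2170) + 2472 = 1898/1085 + 2472 = 2684018/1085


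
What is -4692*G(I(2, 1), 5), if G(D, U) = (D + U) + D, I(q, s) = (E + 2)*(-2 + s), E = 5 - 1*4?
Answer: 4692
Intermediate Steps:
E = 1 (E = 5 - 4 = 1)
I(q, s) = -6 + 3*s (I(q, s) = (1 + 2)*(-2 + s) = 3*(-2 + s) = -6 + 3*s)
G(D, U) = U + 2*D
-4692*G(I(2, 1), 5) = -4692*(5 + 2*(-6 + 3*1)) = -4692*(5 + 2*(-6 + 3)) = -4692*(5 + 2*(-3)) = -4692*(5 - 6) = -4692*(-1) = 4692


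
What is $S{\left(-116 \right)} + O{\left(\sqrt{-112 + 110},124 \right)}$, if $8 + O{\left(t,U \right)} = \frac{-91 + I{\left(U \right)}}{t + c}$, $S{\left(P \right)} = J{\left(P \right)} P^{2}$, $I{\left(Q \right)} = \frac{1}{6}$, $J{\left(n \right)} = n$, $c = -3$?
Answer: $- \frac{34339343}{22} + \frac{545 i \sqrt{2}}{66} \approx -1.5609 \cdot 10^{6} + 11.678 i$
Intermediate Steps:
$I{\left(Q \right)} = \frac{1}{6}$
$S{\left(P \right)} = P^{3}$ ($S{\left(P \right)} = P P^{2} = P^{3}$)
$O{\left(t,U \right)} = -8 - \frac{545}{6 \left(-3 + t\right)}$ ($O{\left(t,U \right)} = -8 + \frac{-91 + \frac{1}{6}}{t - 3} = -8 - \frac{545}{6 \left(-3 + t\right)}$)
$S{\left(-116 \right)} + O{\left(\sqrt{-112 + 110},124 \right)} = \left(-116\right)^{3} + \frac{-401 - 48 \sqrt{-112 + 110}}{6 \left(-3 + \sqrt{-112 + 110}\right)} = -1560896 + \frac{-401 - 48 \sqrt{-2}}{6 \left(-3 + \sqrt{-2}\right)} = -1560896 + \frac{-401 - 48 i \sqrt{2}}{6 \left(-3 + i \sqrt{2}\right)}$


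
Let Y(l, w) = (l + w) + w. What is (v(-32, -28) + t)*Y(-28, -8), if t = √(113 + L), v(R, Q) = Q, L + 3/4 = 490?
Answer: 1232 - 22*√2409 ≈ 152.21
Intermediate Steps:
L = 1957/4 (L = -¾ + 490 = 1957/4 ≈ 489.25)
Y(l, w) = l + 2*w
t = √2409/2 (t = √(113 + 1957/4) = √(2409/4) = √2409/2 ≈ 24.541)
(v(-32, -28) + t)*Y(-28, -8) = (-28 + √2409/2)*(-28 + 2*(-8)) = (-28 + √2409/2)*(-28 - 16) = (-28 + √2409/2)*(-44) = 1232 - 22*√2409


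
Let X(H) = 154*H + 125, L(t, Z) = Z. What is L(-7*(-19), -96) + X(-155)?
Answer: -23841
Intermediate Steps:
X(H) = 125 + 154*H
L(-7*(-19), -96) + X(-155) = -96 + (125 + 154*(-155)) = -96 + (125 - 23870) = -96 - 23745 = -23841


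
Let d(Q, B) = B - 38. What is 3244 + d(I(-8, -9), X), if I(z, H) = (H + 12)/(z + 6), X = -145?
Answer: 3061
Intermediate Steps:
I(z, H) = (12 + H)/(6 + z)
d(Q, B) = -38 + B
3244 + d(I(-8, -9), X) = 3244 + (-38 - 145) = 3244 - 183 = 3061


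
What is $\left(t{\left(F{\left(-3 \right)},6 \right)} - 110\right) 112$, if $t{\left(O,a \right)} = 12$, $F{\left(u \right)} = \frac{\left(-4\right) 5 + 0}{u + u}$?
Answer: $-10976$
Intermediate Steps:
$F{\left(u \right)} = - \frac{10}{u}$ ($F{\left(u \right)} = \frac{-20 + 0}{2 u} = - 20 \frac{1}{2 u} = - \frac{10}{u}$)
$\left(t{\left(F{\left(-3 \right)},6 \right)} - 110\right) 112 = \left(12 - 110\right) 112 = \left(-98\right) 112 = -10976$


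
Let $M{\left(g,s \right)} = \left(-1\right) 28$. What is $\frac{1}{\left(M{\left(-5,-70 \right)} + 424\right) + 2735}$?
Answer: $\frac{1}{3131} \approx 0.00031939$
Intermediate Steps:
$M{\left(g,s \right)} = -28$
$\frac{1}{\left(M{\left(-5,-70 \right)} + 424\right) + 2735} = \frac{1}{\left(-28 + 424\right) + 2735} = \frac{1}{396 + 2735} = \frac{1}{3131}$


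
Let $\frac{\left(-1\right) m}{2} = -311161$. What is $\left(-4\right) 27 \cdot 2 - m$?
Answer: $-622538$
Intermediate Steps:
$m = 622322$ ($m = \left(-2\right) \left(-311161\right) = 622322$)
$\left(-4\right) 27 \cdot 2 - m = \left(-4\right) 27 \cdot 2 - 622322 = \left(-108\right) 2 - 622322 = -216 - 622322 = -622538$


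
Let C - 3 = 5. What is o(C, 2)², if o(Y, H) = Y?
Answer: 64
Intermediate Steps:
C = 8 (C = 3 + 5 = 8)
o(C, 2)² = 8² = 64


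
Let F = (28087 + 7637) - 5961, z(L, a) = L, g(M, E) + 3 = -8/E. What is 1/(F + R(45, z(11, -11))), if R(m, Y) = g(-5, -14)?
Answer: 7/208324 ≈ 3.3601e-5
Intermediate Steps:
g(M, E) = -3 - 8/E
R(m, Y) = -17/7 (R(m, Y) = -3 - 8/(-14) = -3 - 8*(-1/14) = -3 + 4/7 = -17/7)
F = 29763 (F = 35724 - 5961 = 29763)
1/(F + R(45, z(11, -11))) = 1/(29763 - 17/7) = 1/(208324/7) = 7/208324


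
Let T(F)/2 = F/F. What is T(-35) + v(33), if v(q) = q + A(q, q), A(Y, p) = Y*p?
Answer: 1124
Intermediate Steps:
T(F) = 2 (T(F) = 2*(F/F) = 2*1 = 2)
v(q) = q + q**2 (v(q) = q + q*q = q + q**2)
T(-35) + v(33) = 2 + 33*(1 + 33) = 2 + 33*34 = 2 + 1122 = 1124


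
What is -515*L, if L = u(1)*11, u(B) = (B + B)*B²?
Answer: -11330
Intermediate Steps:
u(B) = 2*B³ (u(B) = (2*B)*B² = 2*B³)
L = 22 (L = (2*1³)*11 = (2*1)*11 = 2*11 = 22)
-515*L = -515*22 = -11330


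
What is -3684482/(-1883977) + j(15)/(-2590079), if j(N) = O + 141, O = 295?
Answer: 9542278040106/4879649264183 ≈ 1.9555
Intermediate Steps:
j(N) = 436 (j(N) = 295 + 141 = 436)
-3684482/(-1883977) + j(15)/(-2590079) = -3684482/(-1883977) + 436/(-2590079) = -3684482*(-1/1883977) + 436*(-1/2590079) = 3684482/1883977 - 436/2590079 = 9542278040106/4879649264183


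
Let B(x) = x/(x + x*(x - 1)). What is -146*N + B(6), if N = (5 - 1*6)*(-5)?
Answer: -4379/6 ≈ -729.83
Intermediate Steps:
N = 5 (N = (5 - 6)*(-5) = -1*(-5) = 5)
B(x) = x/(x + x*(-1 + x))
-146*N + B(6) = -146*5 + 1/6 = -730 + ⅙ = -4379/6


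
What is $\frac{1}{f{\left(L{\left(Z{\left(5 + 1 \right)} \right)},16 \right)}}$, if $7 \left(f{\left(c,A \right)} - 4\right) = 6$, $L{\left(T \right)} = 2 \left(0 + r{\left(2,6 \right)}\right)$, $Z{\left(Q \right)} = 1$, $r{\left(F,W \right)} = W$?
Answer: $\frac{7}{34} \approx 0.20588$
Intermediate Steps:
$L{\left(T \right)} = 12$ ($L{\left(T \right)} = 2 \left(0 + 6\right) = 2 \cdot 6 = 12$)
$f{\left(c,A \right)} = \frac{34}{7}$ ($f{\left(c,A \right)} = 4 + \frac{1}{7} \cdot 6 = 4 + \frac{6}{7} = \frac{34}{7}$)
$\frac{1}{f{\left(L{\left(Z{\left(5 + 1 \right)} \right)},16 \right)}} = \frac{1}{\frac{34}{7}} = \frac{7}{34}$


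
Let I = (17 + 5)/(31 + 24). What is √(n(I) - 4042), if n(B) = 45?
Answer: I*√3997 ≈ 63.222*I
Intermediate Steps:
I = ⅖ (I = 22/55 = 22*(1/55) = ⅖ ≈ 0.40000)
√(n(I) - 4042) = √(45 - 4042) = √(-3997) = I*√3997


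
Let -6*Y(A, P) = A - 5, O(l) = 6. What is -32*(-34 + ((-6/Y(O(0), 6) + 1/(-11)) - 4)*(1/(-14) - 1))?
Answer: 168016/77 ≈ 2182.0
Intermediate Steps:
Y(A, P) = ⅚ - A/6 (Y(A, P) = -(A - 5)/6 = -(-5 + A)/6 = ⅚ - A/6)
-32*(-34 + ((-6/Y(O(0), 6) + 1/(-11)) - 4)*(1/(-14) - 1)) = -32*(-34 + ((-6/(⅚ - ⅙*6) + 1/(-11)) - 4)*(1/(-14) - 1)) = -32*(-34 + ((-6/(⅚ - 1) + 1*(-1/11)) - 4)*(-1/14 - 1)) = -32*(-34 + ((-6/(-⅙) - 1/11) - 4)*(-15/14)) = -32*(-34 + ((-6*(-6) - 1/11) - 4)*(-15/14)) = -32*(-34 + ((36 - 1/11) - 4)*(-15/14)) = -32*(-34 + (395/11 - 4)*(-15/14)) = -32*(-34 + (351/11)*(-15/14)) = -32*(-34 - 5265/154) = -32*(-10501/154) = 168016/77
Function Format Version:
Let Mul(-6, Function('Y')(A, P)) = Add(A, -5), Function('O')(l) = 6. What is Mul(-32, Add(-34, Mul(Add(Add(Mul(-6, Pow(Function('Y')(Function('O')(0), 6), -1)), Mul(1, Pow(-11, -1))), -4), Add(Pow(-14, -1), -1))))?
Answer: Rational(168016, 77) ≈ 2182.0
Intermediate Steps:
Function('Y')(A, P) = Add(Rational(5, 6), Mul(Rational(-1, 6), A)) (Function('Y')(A, P) = Mul(Rational(-1, 6), Add(A, -5)) = Mul(Rational(-1, 6), Add(-5, A)) = Add(Rational(5, 6), Mul(Rational(-1, 6), A)))
Mul(-32, Add(-34, Mul(Add(Add(Mul(-6, Pow(Function('Y')(Function('O')(0), 6), -1)), Mul(1, Pow(-11, -1))), -4), Add(Pow(-14, -1), -1)))) = Mul(-32, Add(-34, Mul(Add(Add(Mul(-6, Pow(Add(Rational(5, 6), Mul(Rational(-1, 6), 6)), -1)), Mul(1, Pow(-11, -1))), -4), Add(Pow(-14, -1), -1)))) = Mul(-32, Add(-34, Mul(Add(Add(Mul(-6, Pow(Add(Rational(5, 6), -1), -1)), Mul(1, Rational(-1, 11))), -4), Add(Rational(-1, 14), -1)))) = Mul(-32, Add(-34, Mul(Add(Add(Mul(-6, Pow(Rational(-1, 6), -1)), Rational(-1, 11)), -4), Rational(-15, 14)))) = Mul(-32, Add(-34, Mul(Add(Add(Mul(-6, -6), Rational(-1, 11)), -4), Rational(-15, 14)))) = Mul(-32, Add(-34, Mul(Add(Add(36, Rational(-1, 11)), -4), Rational(-15, 14)))) = Mul(-32, Add(-34, Mul(Add(Rational(395, 11), -4), Rational(-15, 14)))) = Mul(-32, Add(-34, Mul(Rational(351, 11), Rational(-15, 14)))) = Mul(-32, Add(-34, Rational(-5265, 154))) = Mul(-32, Rational(-10501, 154)) = Rational(168016, 77)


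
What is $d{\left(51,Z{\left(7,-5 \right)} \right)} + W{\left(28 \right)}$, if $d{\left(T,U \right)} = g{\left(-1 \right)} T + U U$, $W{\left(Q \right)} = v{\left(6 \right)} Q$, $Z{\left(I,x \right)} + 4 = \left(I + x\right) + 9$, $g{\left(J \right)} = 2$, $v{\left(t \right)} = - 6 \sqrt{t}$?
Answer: $151 - 168 \sqrt{6} \approx -260.51$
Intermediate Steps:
$Z{\left(I,x \right)} = 5 + I + x$ ($Z{\left(I,x \right)} = -4 + \left(\left(I + x\right) + 9\right) = -4 + \left(9 + I + x\right) = 5 + I + x$)
$W{\left(Q \right)} = - 6 Q \sqrt{6}$ ($W{\left(Q \right)} = - 6 \sqrt{6} Q = - 6 Q \sqrt{6}$)
$d{\left(T,U \right)} = U^{2} + 2 T$ ($d{\left(T,U \right)} = 2 T + U U = 2 T + U^{2} = U^{2} + 2 T$)
$d{\left(51,Z{\left(7,-5 \right)} \right)} + W{\left(28 \right)} = \left(\left(5 + 7 - 5\right)^{2} + 2 \cdot 51\right) - 168 \sqrt{6} = \left(7^{2} + 102\right) - 168 \sqrt{6} = \left(49 + 102\right) - 168 \sqrt{6} = 151 - 168 \sqrt{6}$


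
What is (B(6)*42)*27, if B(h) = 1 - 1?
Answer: 0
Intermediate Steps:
B(h) = 0
(B(6)*42)*27 = (0*42)*27 = 0*27 = 0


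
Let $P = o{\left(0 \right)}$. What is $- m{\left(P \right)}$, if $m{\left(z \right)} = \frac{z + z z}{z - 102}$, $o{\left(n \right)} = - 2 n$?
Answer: $0$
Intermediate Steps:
$P = 0$ ($P = \left(-2\right) 0 = 0$)
$m{\left(z \right)} = \frac{z + z^{2}}{-102 + z}$
$- m{\left(P \right)} = - \frac{0 \left(1 + 0\right)}{-102 + 0} = - \frac{0 \cdot 1}{-102} = - \frac{0 \left(-1\right) 1}{102} = \left(-1\right) 0 = 0$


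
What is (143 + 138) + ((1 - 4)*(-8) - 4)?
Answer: 301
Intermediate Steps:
(143 + 138) + ((1 - 4)*(-8) - 4) = 281 + (-3*(-8) - 4) = 281 + (24 - 4) = 281 + 20 = 301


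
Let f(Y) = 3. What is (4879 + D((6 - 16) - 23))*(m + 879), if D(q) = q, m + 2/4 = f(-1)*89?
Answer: 5551093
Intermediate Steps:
m = 533/2 (m = -1/2 + 3*89 = -1/2 + 267 = 533/2 ≈ 266.50)
(4879 + D((6 - 16) - 23))*(m + 879) = (4879 + ((6 - 16) - 23))*(533/2 + 879) = (4879 + (-10 - 23))*(2291/2) = (4879 - 33)*(2291/2) = 4846*(2291/2) = 5551093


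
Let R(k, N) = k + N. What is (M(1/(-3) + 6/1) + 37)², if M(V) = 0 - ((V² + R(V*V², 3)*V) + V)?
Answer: 7218371521/6561 ≈ 1.1002e+6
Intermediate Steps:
R(k, N) = N + k
M(V) = -V - V² - V*(3 + V³) (M(V) = 0 - ((V² + (3 + V*V²)*V) + V) = 0 - ((V² + (3 + V³)*V) + V) = 0 - ((V² + V*(3 + V³)) + V) = 0 - (V + V² + V*(3 + V³)) = 0 + (-V - V² - V*(3 + V³)) = -V - V² - V*(3 + V³))
(M(1/(-3) + 6/1) + 37)² = (-(1/(-3) + 6/1)*(4 + (1/(-3) + 6/1) + (1/(-3) + 6/1)³) + 37)² = (-(1*(-⅓) + 6*1)*(4 + (1*(-⅓) + 6*1) + (1*(-⅓) + 6*1)³) + 37)² = (-(-⅓ + 6)*(4 + (-⅓ + 6) + (-⅓ + 6)³) + 37)² = (-1*17/3*(4 + 17/3 + (17/3)³) + 37)² = (-1*17/3*(4 + 17/3 + 4913/27) + 37)² = (-1*17/3*5174/27 + 37)² = (-87958/81 + 37)² = (-84961/81)² = 7218371521/6561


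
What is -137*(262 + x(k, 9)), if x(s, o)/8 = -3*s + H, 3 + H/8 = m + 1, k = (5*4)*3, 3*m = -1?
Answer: 545534/3 ≈ 1.8184e+5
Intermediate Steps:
m = -⅓ (m = (⅓)*(-1) = -⅓ ≈ -0.33333)
k = 60 (k = 20*3 = 60)
H = -56/3 (H = -24 + 8*(-⅓ + 1) = -24 + 8*(⅔) = -24 + 16/3 = -56/3 ≈ -18.667)
x(s, o) = -448/3 - 24*s (x(s, o) = 8*(-3*s - 56/3) = 8*(-56/3 - 3*s) = -448/3 - 24*s)
-137*(262 + x(k, 9)) = -137*(262 + (-448/3 - 24*60)) = -137*(262 + (-448/3 - 1440)) = -137*(262 - 4768/3) = -137*(-3982/3) = 545534/3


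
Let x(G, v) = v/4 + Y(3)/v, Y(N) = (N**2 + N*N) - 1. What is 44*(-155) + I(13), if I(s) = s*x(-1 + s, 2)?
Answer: -6703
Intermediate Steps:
Y(N) = -1 + 2*N**2 (Y(N) = (N**2 + N**2) - 1 = 2*N**2 - 1 = -1 + 2*N**2)
x(G, v) = 17/v + v/4 (x(G, v) = v/4 + (-1 + 2*3**2)/v = v*(1/4) + (-1 + 2*9)/v = v/4 + (-1 + 18)/v = v/4 + 17/v = 17/v + v/4)
I(s) = 9*s (I(s) = s*(17/2 + (1/4)*2) = s*(17*(1/2) + 1/2) = s*(17/2 + 1/2) = s*9 = 9*s)
44*(-155) + I(13) = 44*(-155) + 9*13 = -6820 + 117 = -6703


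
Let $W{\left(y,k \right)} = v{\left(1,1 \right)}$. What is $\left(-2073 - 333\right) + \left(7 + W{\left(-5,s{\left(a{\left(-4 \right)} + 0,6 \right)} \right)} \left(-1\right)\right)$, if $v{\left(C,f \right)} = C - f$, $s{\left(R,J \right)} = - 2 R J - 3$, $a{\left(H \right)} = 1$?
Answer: $-2399$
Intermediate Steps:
$s{\left(R,J \right)} = -3 - 2 J R$ ($s{\left(R,J \right)} = - 2 J R - 3 = -3 - 2 J R$)
$W{\left(y,k \right)} = 0$ ($W{\left(y,k \right)} = 1 - 1 = 0$)
$\left(-2073 - 333\right) + \left(7 + W{\left(-5,s{\left(a{\left(-4 \right)} + 0,6 \right)} \right)} \left(-1\right)\right) = \left(-2073 - 333\right) + \left(7 + 0 \left(-1\right)\right) = -2406 + \left(7 + 0\right) = -2406 + 7 = -2399$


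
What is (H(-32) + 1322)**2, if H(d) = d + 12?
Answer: 1695204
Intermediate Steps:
H(d) = 12 + d
(H(-32) + 1322)**2 = ((12 - 32) + 1322)**2 = (-20 + 1322)**2 = 1302**2 = 1695204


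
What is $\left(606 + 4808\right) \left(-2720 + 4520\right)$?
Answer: $9745200$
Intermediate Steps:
$\left(606 + 4808\right) \left(-2720 + 4520\right) = 5414 \cdot 1800 = 9745200$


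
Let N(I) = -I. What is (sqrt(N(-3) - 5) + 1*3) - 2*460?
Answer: -917 + I*sqrt(2) ≈ -917.0 + 1.4142*I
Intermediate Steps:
(sqrt(N(-3) - 5) + 1*3) - 2*460 = (sqrt(-1*(-3) - 5) + 1*3) - 2*460 = (sqrt(3 - 5) + 3) - 920 = (sqrt(-2) + 3) - 920 = (I*sqrt(2) + 3) - 920 = (3 + I*sqrt(2)) - 920 = -917 + I*sqrt(2)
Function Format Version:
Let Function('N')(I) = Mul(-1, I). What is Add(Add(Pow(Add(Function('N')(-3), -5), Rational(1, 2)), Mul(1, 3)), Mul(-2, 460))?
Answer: Add(-917, Mul(I, Pow(2, Rational(1, 2)))) ≈ Add(-917.00, Mul(1.4142, I))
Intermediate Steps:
Add(Add(Pow(Add(Function('N')(-3), -5), Rational(1, 2)), Mul(1, 3)), Mul(-2, 460)) = Add(Add(Pow(Add(Mul(-1, -3), -5), Rational(1, 2)), Mul(1, 3)), Mul(-2, 460)) = Add(Add(Pow(Add(3, -5), Rational(1, 2)), 3), -920) = Add(Add(Pow(-2, Rational(1, 2)), 3), -920) = Add(Add(Mul(I, Pow(2, Rational(1, 2))), 3), -920) = Add(Add(3, Mul(I, Pow(2, Rational(1, 2)))), -920) = Add(-917, Mul(I, Pow(2, Rational(1, 2))))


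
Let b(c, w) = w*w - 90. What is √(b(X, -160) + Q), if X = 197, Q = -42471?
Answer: I*√16961 ≈ 130.23*I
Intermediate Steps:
b(c, w) = -90 + w² (b(c, w) = w² - 90 = -90 + w²)
√(b(X, -160) + Q) = √((-90 + (-160)²) - 42471) = √((-90 + 25600) - 42471) = √(25510 - 42471) = √(-16961) = I*√16961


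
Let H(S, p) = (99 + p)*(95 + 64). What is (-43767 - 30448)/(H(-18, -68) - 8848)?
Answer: 74215/3919 ≈ 18.937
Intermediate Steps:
H(S, p) = 15741 + 159*p (H(S, p) = (99 + p)*159 = 15741 + 159*p)
(-43767 - 30448)/(H(-18, -68) - 8848) = (-43767 - 30448)/((15741 + 159*(-68)) - 8848) = -74215/((15741 - 10812) - 8848) = -74215/(4929 - 8848) = -74215/(-3919) = -74215*(-1/3919) = 74215/3919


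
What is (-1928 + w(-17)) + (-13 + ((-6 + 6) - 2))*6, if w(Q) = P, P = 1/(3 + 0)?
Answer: -6053/3 ≈ -2017.7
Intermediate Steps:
P = ⅓ (P = 1/3 = ⅓ ≈ 0.33333)
w(Q) = ⅓
(-1928 + w(-17)) + (-13 + ((-6 + 6) - 2))*6 = (-1928 + ⅓) + (-13 + ((-6 + 6) - 2))*6 = -5783/3 + (-13 + (0 - 2))*6 = -5783/3 + (-13 - 2)*6 = -5783/3 - 15*6 = -5783/3 - 90 = -6053/3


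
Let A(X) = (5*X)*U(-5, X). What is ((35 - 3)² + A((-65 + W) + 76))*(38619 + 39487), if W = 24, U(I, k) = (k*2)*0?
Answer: 79980544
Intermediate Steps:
U(I, k) = 0 (U(I, k) = (2*k)*0 = 0)
A(X) = 0 (A(X) = (5*X)*0 = 0)
((35 - 3)² + A((-65 + W) + 76))*(38619 + 39487) = ((35 - 3)² + 0)*(38619 + 39487) = (32² + 0)*78106 = (1024 + 0)*78106 = 1024*78106 = 79980544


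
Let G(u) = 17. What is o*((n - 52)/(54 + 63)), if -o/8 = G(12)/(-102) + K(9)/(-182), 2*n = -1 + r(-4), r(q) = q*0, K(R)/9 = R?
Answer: -3340/1521 ≈ -2.1959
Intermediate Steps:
K(R) = 9*R
r(q) = 0
n = -1/2 (n = (-1 + 0)/2 = (1/2)*(-1) = -1/2 ≈ -0.50000)
o = 1336/273 (o = -8*(17/(-102) + (9*9)/(-182)) = -8*(17*(-1/102) + 81*(-1/182)) = -8*(-1/6 - 81/182) = -8*(-167/273) = 1336/273 ≈ 4.8938)
o*((n - 52)/(54 + 63)) = 1336*((-1/2 - 52)/(54 + 63))/273 = 1336*(-105/2/117)/273 = 1336*(-105/2*1/117)/273 = (1336/273)*(-35/78) = -3340/1521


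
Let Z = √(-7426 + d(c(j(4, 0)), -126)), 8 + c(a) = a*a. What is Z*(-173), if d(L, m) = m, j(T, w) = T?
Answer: -1384*I*√118 ≈ -15034.0*I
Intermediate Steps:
c(a) = -8 + a² (c(a) = -8 + a*a = -8 + a²)
Z = 8*I*√118 (Z = √(-7426 - 126) = √(-7552) = 8*I*√118 ≈ 86.902*I)
Z*(-173) = (8*I*√118)*(-173) = -1384*I*√118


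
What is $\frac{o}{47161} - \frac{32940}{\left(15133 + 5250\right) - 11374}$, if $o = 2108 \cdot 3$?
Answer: $- \frac{166278936}{47208161} \approx -3.5223$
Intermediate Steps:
$o = 6324$
$\frac{o}{47161} - \frac{32940}{\left(15133 + 5250\right) - 11374} = \frac{6324}{47161} - \frac{32940}{\left(15133 + 5250\right) - 11374} = 6324 \cdot \frac{1}{47161} - \frac{32940}{20383 - 11374} = \frac{6324}{47161} - \frac{32940}{9009} = \frac{6324}{47161} - \frac{3660}{1001} = - \frac{166278936}{47208161}$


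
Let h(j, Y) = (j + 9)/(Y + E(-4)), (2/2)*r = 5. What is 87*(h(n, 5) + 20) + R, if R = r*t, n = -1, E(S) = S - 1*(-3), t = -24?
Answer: 1794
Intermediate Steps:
r = 5
E(S) = 3 + S (E(S) = S + 3 = 3 + S)
h(j, Y) = (9 + j)/(-1 + Y) (h(j, Y) = (j + 9)/(Y + (3 - 4)) = (9 + j)/(Y - 1) = (9 + j)/(-1 + Y))
R = -120 (R = 5*(-24) = -120)
87*(h(n, 5) + 20) + R = 87*((9 - 1)/(-1 + 5) + 20) - 120 = 87*(8/4 + 20) - 120 = 87*((¼)*8 + 20) - 120 = 87*(2 + 20) - 120 = 87*22 - 120 = 1914 - 120 = 1794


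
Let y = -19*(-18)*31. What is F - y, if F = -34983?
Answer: -45585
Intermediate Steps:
y = 10602 (y = 342*31 = 10602)
F - y = -34983 - 1*10602 = -34983 - 10602 = -45585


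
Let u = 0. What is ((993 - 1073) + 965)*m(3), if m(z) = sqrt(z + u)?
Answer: 885*sqrt(3) ≈ 1532.9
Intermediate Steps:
m(z) = sqrt(z) (m(z) = sqrt(z + 0) = sqrt(z))
((993 - 1073) + 965)*m(3) = ((993 - 1073) + 965)*sqrt(3) = (-80 + 965)*sqrt(3) = 885*sqrt(3)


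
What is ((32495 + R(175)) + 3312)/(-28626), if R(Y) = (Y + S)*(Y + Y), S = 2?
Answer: -97757/28626 ≈ -3.4150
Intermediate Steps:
R(Y) = 2*Y*(2 + Y) (R(Y) = (Y + 2)*(Y + Y) = (2 + Y)*(2*Y) = 2*Y*(2 + Y))
((32495 + R(175)) + 3312)/(-28626) = ((32495 + 2*175*(2 + 175)) + 3312)/(-28626) = ((32495 + 2*175*177) + 3312)*(-1/28626) = ((32495 + 61950) + 3312)*(-1/28626) = (94445 + 3312)*(-1/28626) = 97757*(-1/28626) = -97757/28626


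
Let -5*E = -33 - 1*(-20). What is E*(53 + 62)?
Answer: 299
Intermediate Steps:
E = 13/5 (E = -(-33 - 1*(-20))/5 = -(-33 + 20)/5 = -1/5*(-13) = 13/5 ≈ 2.6000)
E*(53 + 62) = 13*(53 + 62)/5 = (13/5)*115 = 299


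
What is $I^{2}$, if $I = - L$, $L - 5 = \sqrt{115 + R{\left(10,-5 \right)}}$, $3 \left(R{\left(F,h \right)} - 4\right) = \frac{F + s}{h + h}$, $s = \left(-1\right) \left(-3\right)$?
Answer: $\frac{\left(150 + \sqrt{106710}\right)^{2}}{900} \approx 252.46$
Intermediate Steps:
$s = 3$
$R{\left(F,h \right)} = 4 + \frac{3 + F}{6 h}$ ($R{\left(F,h \right)} = 4 + \frac{\left(F + 3\right) \frac{1}{h + h}}{3} = 4 + \frac{\left(3 + F\right) \frac{1}{2 h}}{3} = 4 + \frac{\frac{1}{2} \frac{1}{h} \left(3 + F\right)}{3} = 4 + \frac{3 + F}{6 h}$)
$L = 5 + \frac{\sqrt{106710}}{30}$ ($L = 5 + \sqrt{115 + \frac{3 + 10 + 24 \left(-5\right)}{6 \left(-5\right)}} = 5 + \sqrt{115 + \frac{1}{6} \left(- \frac{1}{5}\right) \left(3 + 10 - 120\right)} = 5 + \sqrt{115 + \frac{1}{6} \left(- \frac{1}{5}\right) \left(-107\right)} = 5 + \sqrt{115 + \frac{107}{30}} = 5 + \sqrt{\frac{3557}{30}} = 5 + \frac{\sqrt{106710}}{30} \approx 15.889$)
$I = -5 - \frac{\sqrt{106710}}{30}$ ($I = - (5 + \frac{\sqrt{106710}}{30}) = -5 - \frac{\sqrt{106710}}{30} \approx -15.889$)
$I^{2} = \left(-5 - \frac{\sqrt{106710}}{30}\right)^{2}$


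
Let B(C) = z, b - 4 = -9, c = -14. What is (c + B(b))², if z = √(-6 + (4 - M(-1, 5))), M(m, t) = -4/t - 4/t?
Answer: (70 - I*√10)²/25 ≈ 195.6 - 17.709*I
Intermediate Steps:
M(m, t) = -8/t
b = -5 (b = 4 - 9 = -5)
z = I*√10/5 (z = √(-6 + (4 - (-8)/5)) = √(-6 + (4 - 1*(-8/5))) = √(-6 + (4 + 8/5)) = √(-6 + 28/5) = √(-⅖) = I*√10/5 ≈ 0.63246*I)
B(C) = I*√10/5
(c + B(b))² = (-14 + I*√10/5)²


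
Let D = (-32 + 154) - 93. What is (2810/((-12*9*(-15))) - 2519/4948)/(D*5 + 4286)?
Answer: 70165/253698804 ≈ 0.00027657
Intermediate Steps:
D = 29 (D = 122 - 93 = 29)
(2810/((-12*9*(-15))) - 2519/4948)/(D*5 + 4286) = (2810/((-12*9*(-15))) - 2519/4948)/(29*5 + 4286) = (2810/((-108*(-15))) - 2519*1/4948)/(145 + 4286) = (2810/1620 - 2519/4948)/4431 = (2810*(1/1620) - 2519/4948)*(1/4431) = (281/162 - 2519/4948)*(1/4431) = (491155/400788)*(1/4431) = 70165/253698804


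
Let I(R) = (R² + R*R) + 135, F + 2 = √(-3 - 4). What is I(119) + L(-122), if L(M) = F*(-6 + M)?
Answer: 28713 - 128*I*√7 ≈ 28713.0 - 338.66*I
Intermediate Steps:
F = -2 + I*√7 (F = -2 + √(-3 - 4) = -2 + √(-7) = -2 + I*√7 ≈ -2.0 + 2.6458*I)
L(M) = (-6 + M)*(-2 + I*√7) (L(M) = (-2 + I*√7)*(-6 + M) = (-6 + M)*(-2 + I*√7))
I(R) = 135 + 2*R² (I(R) = (R² + R²) + 135 = 2*R² + 135 = 135 + 2*R²)
I(119) + L(-122) = (135 + 2*119²) - (-6 - 122)*(2 - I*√7) = (135 + 2*14161) - 1*(-128)*(2 - I*√7) = (135 + 28322) + (256 - 128*I*√7) = 28457 + (256 - 128*I*√7) = 28713 - 128*I*√7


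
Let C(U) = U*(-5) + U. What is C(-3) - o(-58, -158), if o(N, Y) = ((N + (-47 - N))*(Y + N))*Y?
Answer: 1604028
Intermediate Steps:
C(U) = -4*U (C(U) = -5*U + U = -4*U)
o(N, Y) = Y*(-47*N - 47*Y) (o(N, Y) = (-47*(N + Y))*Y = (-47*N - 47*Y)*Y = Y*(-47*N - 47*Y))
C(-3) - o(-58, -158) = -4*(-3) - (-47)*(-158)*(-58 - 158) = 12 - (-47)*(-158)*(-216) = 12 - 1*(-1604016) = 12 + 1604016 = 1604028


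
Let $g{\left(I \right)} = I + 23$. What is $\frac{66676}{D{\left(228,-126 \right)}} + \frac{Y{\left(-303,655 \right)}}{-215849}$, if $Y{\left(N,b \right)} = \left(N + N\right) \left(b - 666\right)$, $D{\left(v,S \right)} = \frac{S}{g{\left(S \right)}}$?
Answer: $\frac{741184898128}{13598487} \approx 54505.0$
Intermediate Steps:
$g{\left(I \right)} = 23 + I$
$D{\left(v,S \right)} = \frac{S}{23 + S}$
$Y{\left(N,b \right)} = 2 N \left(-666 + b\right)$
$\frac{66676}{D{\left(228,-126 \right)}} + \frac{Y{\left(-303,655 \right)}}{-215849} = \frac{66676}{\left(-126\right) \frac{1}{23 - 126}} + \frac{2 \left(-303\right) \left(-666 + 655\right)}{-215849} = \frac{66676}{\left(-126\right) \frac{1}{-103}} + 2 \left(-303\right) \left(-11\right) \left(- \frac{1}{215849}\right) = \frac{66676}{\left(-126\right) \left(- \frac{1}{103}\right)} + 6666 \left(- \frac{1}{215849}\right) = \frac{66676}{\frac{126}{103}} - \frac{6666}{215849} = 66676 \cdot \frac{103}{126} - \frac{6666}{215849} = \frac{3433814}{63} - \frac{6666}{215849} = \frac{741184898128}{13598487}$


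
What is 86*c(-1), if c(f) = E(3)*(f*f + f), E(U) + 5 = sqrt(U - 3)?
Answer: 0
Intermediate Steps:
E(U) = -5 + sqrt(-3 + U) (E(U) = -5 + sqrt(U - 3) = -5 + sqrt(-3 + U))
c(f) = -5*f - 5*f**2 (c(f) = (-5 + sqrt(-3 + 3))*(f*f + f) = (-5 + sqrt(0))*(f**2 + f) = (-5 + 0)*(f + f**2) = -5*(f + f**2) = -5*f - 5*f**2)
86*c(-1) = 86*(-5*(-1)*(1 - 1)) = 86*(-5*(-1)*0) = 86*0 = 0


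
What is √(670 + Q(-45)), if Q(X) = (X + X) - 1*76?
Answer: 6*√14 ≈ 22.450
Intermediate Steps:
Q(X) = -76 + 2*X (Q(X) = 2*X - 76 = -76 + 2*X)
√(670 + Q(-45)) = √(670 + (-76 + 2*(-45))) = √(670 + (-76 - 90)) = √(670 - 166) = √504 = 6*√14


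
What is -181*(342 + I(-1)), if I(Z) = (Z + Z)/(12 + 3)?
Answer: -928168/15 ≈ -61878.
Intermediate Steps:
I(Z) = 2*Z/15 (I(Z) = (2*Z)/15 = (2*Z)*(1/15) = 2*Z/15)
-181*(342 + I(-1)) = -181*(342 + (2/15)*(-1)) = -181*(342 - 2/15) = -181*5128/15 = -928168/15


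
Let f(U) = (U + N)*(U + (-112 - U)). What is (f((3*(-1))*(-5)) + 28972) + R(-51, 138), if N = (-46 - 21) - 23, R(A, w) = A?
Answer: 37321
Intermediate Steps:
N = -90 (N = -67 - 23 = -90)
f(U) = 10080 - 112*U (f(U) = (U - 90)*(U + (-112 - U)) = (-90 + U)*(-112) = 10080 - 112*U)
(f((3*(-1))*(-5)) + 28972) + R(-51, 138) = ((10080 - 112*3*(-1)*(-5)) + 28972) - 51 = ((10080 - (-336)*(-5)) + 28972) - 51 = ((10080 - 112*15) + 28972) - 51 = ((10080 - 1680) + 28972) - 51 = (8400 + 28972) - 51 = 37372 - 51 = 37321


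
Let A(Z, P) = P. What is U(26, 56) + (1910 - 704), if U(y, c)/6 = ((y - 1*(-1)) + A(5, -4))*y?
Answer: 4794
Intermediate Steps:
U(y, c) = 6*y*(-3 + y) (U(y, c) = 6*(((y - 1*(-1)) - 4)*y) = 6*(((y + 1) - 4)*y) = 6*(((1 + y) - 4)*y) = 6*((-3 + y)*y) = 6*(y*(-3 + y)) = 6*y*(-3 + y))
U(26, 56) + (1910 - 704) = 6*26*(-3 + 26) + (1910 - 704) = 6*26*23 + 1206 = 3588 + 1206 = 4794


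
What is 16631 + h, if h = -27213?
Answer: -10582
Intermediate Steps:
16631 + h = 16631 - 27213 = -10582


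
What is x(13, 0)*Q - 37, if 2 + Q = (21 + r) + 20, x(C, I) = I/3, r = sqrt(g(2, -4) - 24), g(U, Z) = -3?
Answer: -37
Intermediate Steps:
r = 3*I*sqrt(3) (r = sqrt(-3 - 24) = sqrt(-27) = 3*I*sqrt(3) ≈ 5.1962*I)
x(C, I) = I/3
Q = 39 + 3*I*sqrt(3) (Q = -2 + ((21 + 3*I*sqrt(3)) + 20) = -2 + (41 + 3*I*sqrt(3)) = 39 + 3*I*sqrt(3) ≈ 39.0 + 5.1962*I)
x(13, 0)*Q - 37 = ((1/3)*0)*(39 + 3*I*sqrt(3)) - 37 = 0*(39 + 3*I*sqrt(3)) - 37 = 0 - 37 = -37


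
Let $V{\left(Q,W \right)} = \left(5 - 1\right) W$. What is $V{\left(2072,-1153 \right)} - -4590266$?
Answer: $4585654$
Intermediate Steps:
$V{\left(Q,W \right)} = 4 W$
$V{\left(2072,-1153 \right)} - -4590266 = 4 \left(-1153\right) - -4590266 = -4612 + 4590266 = 4585654$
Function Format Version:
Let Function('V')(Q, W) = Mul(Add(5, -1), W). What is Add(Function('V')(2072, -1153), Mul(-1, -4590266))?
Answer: 4585654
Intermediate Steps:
Function('V')(Q, W) = Mul(4, W)
Add(Function('V')(2072, -1153), Mul(-1, -4590266)) = Add(Mul(4, -1153), Mul(-1, -4590266)) = Add(-4612, 4590266) = 4585654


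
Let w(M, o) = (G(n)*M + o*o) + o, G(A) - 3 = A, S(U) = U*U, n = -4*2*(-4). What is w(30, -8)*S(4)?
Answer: 17696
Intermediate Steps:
n = 32 (n = -8*(-4) = 32)
S(U) = U**2
G(A) = 3 + A
w(M, o) = o + o**2 + 35*M (w(M, o) = ((3 + 32)*M + o*o) + o = (35*M + o**2) + o = (o**2 + 35*M) + o = o + o**2 + 35*M)
w(30, -8)*S(4) = (-8 + (-8)**2 + 35*30)*4**2 = (-8 + 64 + 1050)*16 = 1106*16 = 17696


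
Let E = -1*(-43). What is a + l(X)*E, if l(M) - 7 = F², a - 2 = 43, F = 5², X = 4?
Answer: 27221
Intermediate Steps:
F = 25
E = 43
a = 45 (a = 2 + 43 = 45)
l(M) = 632 (l(M) = 7 + 25² = 7 + 625 = 632)
a + l(X)*E = 45 + 632*43 = 45 + 27176 = 27221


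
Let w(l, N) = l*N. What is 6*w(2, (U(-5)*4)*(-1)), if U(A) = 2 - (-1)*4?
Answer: -288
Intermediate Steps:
U(A) = 6 (U(A) = 2 - 1*(-4) = 2 + 4 = 6)
w(l, N) = N*l
6*w(2, (U(-5)*4)*(-1)) = 6*(((6*4)*(-1))*2) = 6*((24*(-1))*2) = 6*(-24*2) = 6*(-48) = -288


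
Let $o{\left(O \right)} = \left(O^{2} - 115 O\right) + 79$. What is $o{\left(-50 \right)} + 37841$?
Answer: $46170$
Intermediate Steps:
$o{\left(O \right)} = 79 + O^{2} - 115 O$
$o{\left(-50 \right)} + 37841 = \left(79 + \left(-50\right)^{2} - -5750\right) + 37841 = \left(79 + 2500 + 5750\right) + 37841 = 8329 + 37841 = 46170$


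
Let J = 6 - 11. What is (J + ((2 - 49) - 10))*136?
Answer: -8432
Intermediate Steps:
J = -5
(J + ((2 - 49) - 10))*136 = (-5 + ((2 - 49) - 10))*136 = (-5 + (-47 - 10))*136 = (-5 - 57)*136 = -62*136 = -8432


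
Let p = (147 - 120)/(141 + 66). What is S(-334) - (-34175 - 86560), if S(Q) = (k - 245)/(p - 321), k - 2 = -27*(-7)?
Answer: 49501419/410 ≈ 1.2074e+5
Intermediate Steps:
p = 3/23 (p = 27/207 = 27*(1/207) = 3/23 ≈ 0.13043)
k = 191 (k = 2 - 27*(-7) = 2 + 189 = 191)
S(Q) = 69/410 (S(Q) = (191 - 245)/(3/23 - 321) = -54/(-7380/23) = -54*(-23/7380) = 69/410)
S(-334) - (-34175 - 86560) = 69/410 - (-34175 - 86560) = 69/410 - 1*(-120735) = 69/410 + 120735 = 49501419/410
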